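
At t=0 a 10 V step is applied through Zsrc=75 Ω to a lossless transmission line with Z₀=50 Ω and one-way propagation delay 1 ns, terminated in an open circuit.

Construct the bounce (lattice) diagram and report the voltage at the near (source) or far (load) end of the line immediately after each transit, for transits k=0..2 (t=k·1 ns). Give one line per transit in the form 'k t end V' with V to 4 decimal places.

0 0 source 4.0000
1 1 load 8.0000
2 2 source 8.8000

Γ_L=1.000000, Γ_S=0.200000; launch V₁=10·50/125=4.000000
k=0 src: V=4.0000
k=1 load: inc=4.000000, refl=4.000000·1.000000=4.0000; V=0.000000+4.000000+4.000000=8.0000
k=2 src: inc=4.000000, refl=4.000000·0.200000=0.8000; V=4.000000+4.000000+0.800000=8.8000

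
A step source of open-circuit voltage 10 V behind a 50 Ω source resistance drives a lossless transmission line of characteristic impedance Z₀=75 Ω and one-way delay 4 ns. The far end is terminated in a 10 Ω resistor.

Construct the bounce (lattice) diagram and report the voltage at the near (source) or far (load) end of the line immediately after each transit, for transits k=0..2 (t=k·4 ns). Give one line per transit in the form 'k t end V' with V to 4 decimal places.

Γ_L=-0.764706, Γ_S=-0.200000; launch V₁=10·75/125=6.000000
k=0 src: V=6.0000
k=1 load: inc=6.000000, refl=6.000000·-0.764706=-4.5882; V=0.000000+6.000000+-4.588235=1.4118
k=2 src: inc=-4.588235, refl=-4.588235·-0.200000=0.9176; V=6.000000+-4.588235+0.917647=2.3294

0 0 source 6.0000
1 4 load 1.4118
2 8 source 2.3294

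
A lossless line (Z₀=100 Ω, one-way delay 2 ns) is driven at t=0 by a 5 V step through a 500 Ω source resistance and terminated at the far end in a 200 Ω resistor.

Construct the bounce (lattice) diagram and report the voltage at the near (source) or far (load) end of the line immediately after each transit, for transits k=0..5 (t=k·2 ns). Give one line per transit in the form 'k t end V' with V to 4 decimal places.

0 0 source 0.8333
1 2 load 1.1111
2 4 source 1.2963
3 6 load 1.3580
4 8 source 1.3992
5 10 load 1.4129

Γ_L=0.333333, Γ_S=0.666667; launch V₁=5·100/600=0.833333
k=0 src: V=0.8333
k=1 load: inc=0.833333, refl=0.833333·0.333333=0.2778; V=0.000000+0.833333+0.277778=1.1111
k=2 src: inc=0.277778, refl=0.277778·0.666667=0.1852; V=0.833333+0.277778+0.185185=1.2963
k=3 load: inc=0.185185, refl=0.185185·0.333333=0.0617; V=1.111111+0.185185+0.061728=1.3580
k=4 src: inc=0.061728, refl=0.061728·0.666667=0.0412; V=1.296296+0.061728+0.041152=1.3992
k=5 load: inc=0.041152, refl=0.041152·0.333333=0.0137; V=1.358025+0.041152+0.013717=1.4129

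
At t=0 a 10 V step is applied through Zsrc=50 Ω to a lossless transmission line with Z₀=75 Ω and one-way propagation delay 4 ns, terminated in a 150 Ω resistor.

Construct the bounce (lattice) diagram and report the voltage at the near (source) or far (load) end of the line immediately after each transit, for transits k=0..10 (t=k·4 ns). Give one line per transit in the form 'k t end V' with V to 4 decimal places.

Γ_L=0.333333, Γ_S=-0.200000; launch V₁=10·75/125=6.000000
k=0 src: V=6.0000
k=1 load: inc=6.000000, refl=6.000000·0.333333=2.0000; V=0.000000+6.000000+2.000000=8.0000
k=2 src: inc=2.000000, refl=2.000000·-0.200000=-0.4000; V=6.000000+2.000000+-0.400000=7.6000
k=3 load: inc=-0.400000, refl=-0.400000·0.333333=-0.1333; V=8.000000+-0.400000+-0.133333=7.4667
k=4 src: inc=-0.133333, refl=-0.133333·-0.200000=0.0267; V=7.600000+-0.133333+0.026667=7.4933
k=5 load: inc=0.026667, refl=0.026667·0.333333=0.0089; V=7.466667+0.026667+0.008889=7.5022
k=6 src: inc=0.008889, refl=0.008889·-0.200000=-0.0018; V=7.493333+0.008889+-0.001778=7.5004
k=7 load: inc=-0.001778, refl=-0.001778·0.333333=-0.0006; V=7.502222+-0.001778+-0.000593=7.4999
k=8 src: inc=-0.000593, refl=-0.000593·-0.200000=0.0001; V=7.500444+-0.000593+0.000119=7.5000
k=9 load: inc=0.000119, refl=0.000119·0.333333=0.0000; V=7.499852+0.000119+0.000040=7.5000
k=10 src: inc=0.000040, refl=0.000040·-0.200000=-0.0000; V=7.499970+0.000040+-0.000008=7.5000

0 0 source 6.0000
1 4 load 8.0000
2 8 source 7.6000
3 12 load 7.4667
4 16 source 7.4933
5 20 load 7.5022
6 24 source 7.5004
7 28 load 7.4999
8 32 source 7.5000
9 36 load 7.5000
10 40 source 7.5000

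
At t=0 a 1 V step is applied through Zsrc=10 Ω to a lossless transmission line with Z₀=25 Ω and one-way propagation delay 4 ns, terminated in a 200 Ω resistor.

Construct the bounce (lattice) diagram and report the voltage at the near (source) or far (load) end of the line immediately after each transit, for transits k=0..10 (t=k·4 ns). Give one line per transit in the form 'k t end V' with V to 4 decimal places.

Γ_L=0.777778, Γ_S=-0.428571; launch V₁=1·25/35=0.714286
k=0 src: V=0.7143
k=1 load: inc=0.714286, refl=0.714286·0.777778=0.5556; V=0.000000+0.714286+0.555556=1.2698
k=2 src: inc=0.555556, refl=0.555556·-0.428571=-0.2381; V=0.714286+0.555556+-0.238095=1.0317
k=3 load: inc=-0.238095, refl=-0.238095·0.777778=-0.1852; V=1.269841+-0.238095+-0.185185=0.8466
k=4 src: inc=-0.185185, refl=-0.185185·-0.428571=0.0794; V=1.031746+-0.185185+0.079365=0.9259
k=5 load: inc=0.079365, refl=0.079365·0.777778=0.0617; V=0.846561+0.079365+0.061728=0.9877
k=6 src: inc=0.061728, refl=0.061728·-0.428571=-0.0265; V=0.925926+0.061728+-0.026455=0.9612
k=7 load: inc=-0.026455, refl=-0.026455·0.777778=-0.0206; V=0.987654+-0.026455+-0.020576=0.9406
k=8 src: inc=-0.020576, refl=-0.020576·-0.428571=0.0088; V=0.961199+-0.020576+0.008818=0.9494
k=9 load: inc=0.008818, refl=0.008818·0.777778=0.0069; V=0.940623+0.008818+0.006859=0.9563
k=10 src: inc=0.006859, refl=0.006859·-0.428571=-0.0029; V=0.949442+0.006859+-0.002939=0.9534

0 0 source 0.7143
1 4 load 1.2698
2 8 source 1.0317
3 12 load 0.8466
4 16 source 0.9259
5 20 load 0.9877
6 24 source 0.9612
7 28 load 0.9406
8 32 source 0.9494
9 36 load 0.9563
10 40 source 0.9534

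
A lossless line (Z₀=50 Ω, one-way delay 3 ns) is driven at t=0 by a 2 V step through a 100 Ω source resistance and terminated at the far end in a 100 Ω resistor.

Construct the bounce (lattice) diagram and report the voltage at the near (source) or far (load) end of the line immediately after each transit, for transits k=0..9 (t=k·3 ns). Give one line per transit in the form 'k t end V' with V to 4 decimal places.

Γ_L=0.333333, Γ_S=0.333333; launch V₁=2·50/150=0.666667
k=0 src: V=0.6667
k=1 load: inc=0.666667, refl=0.666667·0.333333=0.2222; V=0.000000+0.666667+0.222222=0.8889
k=2 src: inc=0.222222, refl=0.222222·0.333333=0.0741; V=0.666667+0.222222+0.074074=0.9630
k=3 load: inc=0.074074, refl=0.074074·0.333333=0.0247; V=0.888889+0.074074+0.024691=0.9877
k=4 src: inc=0.024691, refl=0.024691·0.333333=0.0082; V=0.962963+0.024691+0.008230=0.9959
k=5 load: inc=0.008230, refl=0.008230·0.333333=0.0027; V=0.987654+0.008230+0.002743=0.9986
k=6 src: inc=0.002743, refl=0.002743·0.333333=0.0009; V=0.995885+0.002743+0.000914=0.9995
k=7 load: inc=0.000914, refl=0.000914·0.333333=0.0003; V=0.998628+0.000914+0.000305=0.9998
k=8 src: inc=0.000305, refl=0.000305·0.333333=0.0001; V=0.999543+0.000305+0.000102=0.9999
k=9 load: inc=0.000102, refl=0.000102·0.333333=0.0000; V=0.999848+0.000102+0.000034=1.0000

0 0 source 0.6667
1 3 load 0.8889
2 6 source 0.9630
3 9 load 0.9877
4 12 source 0.9959
5 15 load 0.9986
6 18 source 0.9995
7 21 load 0.9998
8 24 source 0.9999
9 27 load 1.0000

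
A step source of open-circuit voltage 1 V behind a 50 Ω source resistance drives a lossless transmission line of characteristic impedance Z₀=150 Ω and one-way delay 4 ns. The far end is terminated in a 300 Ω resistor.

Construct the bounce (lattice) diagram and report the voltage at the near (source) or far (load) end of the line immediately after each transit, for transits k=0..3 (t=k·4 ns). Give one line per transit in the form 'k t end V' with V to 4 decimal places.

Γ_L=0.333333, Γ_S=-0.500000; launch V₁=1·150/200=0.750000
k=0 src: V=0.7500
k=1 load: inc=0.750000, refl=0.750000·0.333333=0.2500; V=0.000000+0.750000+0.250000=1.0000
k=2 src: inc=0.250000, refl=0.250000·-0.500000=-0.1250; V=0.750000+0.250000+-0.125000=0.8750
k=3 load: inc=-0.125000, refl=-0.125000·0.333333=-0.0417; V=1.000000+-0.125000+-0.041667=0.8333

0 0 source 0.7500
1 4 load 1.0000
2 8 source 0.8750
3 12 load 0.8333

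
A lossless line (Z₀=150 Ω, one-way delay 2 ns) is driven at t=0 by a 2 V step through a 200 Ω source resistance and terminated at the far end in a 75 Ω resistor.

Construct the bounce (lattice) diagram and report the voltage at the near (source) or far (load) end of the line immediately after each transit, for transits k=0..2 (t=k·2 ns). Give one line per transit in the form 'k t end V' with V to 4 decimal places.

0 0 source 0.8571
1 2 load 0.5714
2 4 source 0.5306

Γ_L=-0.333333, Γ_S=0.142857; launch V₁=2·150/350=0.857143
k=0 src: V=0.8571
k=1 load: inc=0.857143, refl=0.857143·-0.333333=-0.2857; V=0.000000+0.857143+-0.285714=0.5714
k=2 src: inc=-0.285714, refl=-0.285714·0.142857=-0.0408; V=0.857143+-0.285714+-0.040816=0.5306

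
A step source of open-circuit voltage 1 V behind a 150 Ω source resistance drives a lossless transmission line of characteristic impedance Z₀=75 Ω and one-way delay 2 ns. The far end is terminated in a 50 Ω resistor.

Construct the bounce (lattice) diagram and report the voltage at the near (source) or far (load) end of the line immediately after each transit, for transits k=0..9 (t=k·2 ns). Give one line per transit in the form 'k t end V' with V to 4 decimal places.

Γ_L=-0.200000, Γ_S=0.333333; launch V₁=1·75/225=0.333333
k=0 src: V=0.3333
k=1 load: inc=0.333333, refl=0.333333·-0.200000=-0.0667; V=0.000000+0.333333+-0.066667=0.2667
k=2 src: inc=-0.066667, refl=-0.066667·0.333333=-0.0222; V=0.333333+-0.066667+-0.022222=0.2444
k=3 load: inc=-0.022222, refl=-0.022222·-0.200000=0.0044; V=0.266667+-0.022222+0.004444=0.2489
k=4 src: inc=0.004444, refl=0.004444·0.333333=0.0015; V=0.244444+0.004444+0.001481=0.2504
k=5 load: inc=0.001481, refl=0.001481·-0.200000=-0.0003; V=0.248889+0.001481+-0.000296=0.2501
k=6 src: inc=-0.000296, refl=-0.000296·0.333333=-0.0001; V=0.250370+-0.000296+-0.000099=0.2500
k=7 load: inc=-0.000099, refl=-0.000099·-0.200000=0.0000; V=0.250074+-0.000099+0.000020=0.2500
k=8 src: inc=0.000020, refl=0.000020·0.333333=0.0000; V=0.249975+0.000020+0.000007=0.2500
k=9 load: inc=0.000007, refl=0.000007·-0.200000=-0.0000; V=0.249995+0.000007+-0.000001=0.2500

0 0 source 0.3333
1 2 load 0.2667
2 4 source 0.2444
3 6 load 0.2489
4 8 source 0.2504
5 10 load 0.2501
6 12 source 0.2500
7 14 load 0.2500
8 16 source 0.2500
9 18 load 0.2500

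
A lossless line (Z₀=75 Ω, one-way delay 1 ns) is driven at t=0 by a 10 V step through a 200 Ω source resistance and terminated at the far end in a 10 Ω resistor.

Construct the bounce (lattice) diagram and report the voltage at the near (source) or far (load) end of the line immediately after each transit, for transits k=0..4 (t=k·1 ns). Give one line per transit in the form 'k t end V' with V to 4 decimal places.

0 0 source 2.7273
1 1 load 0.6417
2 2 source -0.3063
3 3 load 0.4187
4 4 source 0.7482

Γ_L=-0.764706, Γ_S=0.454545; launch V₁=10·75/275=2.727273
k=0 src: V=2.7273
k=1 load: inc=2.727273, refl=2.727273·-0.764706=-2.0856; V=0.000000+2.727273+-2.085561=0.6417
k=2 src: inc=-2.085561, refl=-2.085561·0.454545=-0.9480; V=2.727273+-2.085561+-0.947982=-0.3063
k=3 load: inc=-0.947982, refl=-0.947982·-0.764706=0.7249; V=0.641711+-0.947982+0.724928=0.4187
k=4 src: inc=0.724928, refl=0.724928·0.454545=0.3295; V=-0.306271+0.724928+0.329513=0.7482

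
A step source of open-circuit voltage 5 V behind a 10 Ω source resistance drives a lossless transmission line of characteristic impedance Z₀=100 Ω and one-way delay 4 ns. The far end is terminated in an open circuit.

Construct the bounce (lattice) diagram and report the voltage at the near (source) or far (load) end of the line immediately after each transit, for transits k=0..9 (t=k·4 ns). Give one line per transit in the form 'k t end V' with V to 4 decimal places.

0 0 source 4.5455
1 4 load 9.0909
2 8 source 5.3719
3 12 load 1.6529
4 16 source 4.6957
5 20 load 7.7385
6 24 source 5.2490
7 28 load 2.7594
8 32 source 4.7963
9 36 load 6.8332

Γ_L=1.000000, Γ_S=-0.818182; launch V₁=5·100/110=4.545455
k=0 src: V=4.5455
k=1 load: inc=4.545455, refl=4.545455·1.000000=4.5455; V=0.000000+4.545455+4.545455=9.0909
k=2 src: inc=4.545455, refl=4.545455·-0.818182=-3.7190; V=4.545455+4.545455+-3.719008=5.3719
k=3 load: inc=-3.719008, refl=-3.719008·1.000000=-3.7190; V=9.090909+-3.719008+-3.719008=1.6529
k=4 src: inc=-3.719008, refl=-3.719008·-0.818182=3.0428; V=5.371901+-3.719008+3.042825=4.6957
k=5 load: inc=3.042825, refl=3.042825·1.000000=3.0428; V=1.652893+3.042825+3.042825=7.7385
k=6 src: inc=3.042825, refl=3.042825·-0.818182=-2.4896; V=4.695718+3.042825+-2.489584=5.2490
k=7 load: inc=-2.489584, refl=-2.489584·1.000000=-2.4896; V=7.738542+-2.489584+-2.489584=2.7594
k=8 src: inc=-2.489584, refl=-2.489584·-0.818182=2.0369; V=5.248958+-2.489584+2.036932=4.7963
k=9 load: inc=2.036932, refl=2.036932·1.000000=2.0369; V=2.759374+2.036932+2.036932=6.8332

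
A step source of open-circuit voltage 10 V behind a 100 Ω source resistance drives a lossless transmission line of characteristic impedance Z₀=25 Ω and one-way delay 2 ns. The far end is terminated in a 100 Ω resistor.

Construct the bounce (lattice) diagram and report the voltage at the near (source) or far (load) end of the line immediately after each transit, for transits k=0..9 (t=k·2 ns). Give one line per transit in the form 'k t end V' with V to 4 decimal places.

Γ_L=0.600000, Γ_S=0.600000; launch V₁=10·25/125=2.000000
k=0 src: V=2.0000
k=1 load: inc=2.000000, refl=2.000000·0.600000=1.2000; V=0.000000+2.000000+1.200000=3.2000
k=2 src: inc=1.200000, refl=1.200000·0.600000=0.7200; V=2.000000+1.200000+0.720000=3.9200
k=3 load: inc=0.720000, refl=0.720000·0.600000=0.4320; V=3.200000+0.720000+0.432000=4.3520
k=4 src: inc=0.432000, refl=0.432000·0.600000=0.2592; V=3.920000+0.432000+0.259200=4.6112
k=5 load: inc=0.259200, refl=0.259200·0.600000=0.1555; V=4.352000+0.259200+0.155520=4.7667
k=6 src: inc=0.155520, refl=0.155520·0.600000=0.0933; V=4.611200+0.155520+0.093312=4.8600
k=7 load: inc=0.093312, refl=0.093312·0.600000=0.0560; V=4.766720+0.093312+0.055987=4.9160
k=8 src: inc=0.055987, refl=0.055987·0.600000=0.0336; V=4.860032+0.055987+0.033592=4.9496
k=9 load: inc=0.033592, refl=0.033592·0.600000=0.0202; V=4.916019+0.033592+0.020155=4.9698

0 0 source 2.0000
1 2 load 3.2000
2 4 source 3.9200
3 6 load 4.3520
4 8 source 4.6112
5 10 load 4.7667
6 12 source 4.8600
7 14 load 4.9160
8 16 source 4.9496
9 18 load 4.9698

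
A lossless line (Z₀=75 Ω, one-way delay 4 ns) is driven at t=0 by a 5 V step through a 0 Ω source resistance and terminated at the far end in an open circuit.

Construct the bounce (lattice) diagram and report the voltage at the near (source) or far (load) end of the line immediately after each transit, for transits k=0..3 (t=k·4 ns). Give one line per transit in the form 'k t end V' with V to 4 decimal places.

Γ_L=1.000000, Γ_S=-1.000000; launch V₁=5·75/75=5.000000
k=0 src: V=5.0000
k=1 load: inc=5.000000, refl=5.000000·1.000000=5.0000; V=0.000000+5.000000+5.000000=10.0000
k=2 src: inc=5.000000, refl=5.000000·-1.000000=-5.0000; V=5.000000+5.000000+-5.000000=5.0000
k=3 load: inc=-5.000000, refl=-5.000000·1.000000=-5.0000; V=10.000000+-5.000000+-5.000000=0.0000

0 0 source 5.0000
1 4 load 10.0000
2 8 source 5.0000
3 12 load 0.0000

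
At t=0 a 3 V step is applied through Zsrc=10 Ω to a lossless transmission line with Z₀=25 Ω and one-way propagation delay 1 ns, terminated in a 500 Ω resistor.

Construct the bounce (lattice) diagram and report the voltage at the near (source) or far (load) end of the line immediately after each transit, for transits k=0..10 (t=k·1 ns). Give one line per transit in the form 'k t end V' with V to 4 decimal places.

0 0 source 2.1429
1 1 load 4.0816
2 2 source 3.2507
3 3 load 2.4990
4 4 source 2.8211
5 5 load 3.1126
6 6 source 2.9877
7 7 load 2.8747
8 8 source 2.9231
9 9 load 2.9670
10 10 source 2.9482

Γ_L=0.904762, Γ_S=-0.428571; launch V₁=3·25/35=2.142857
k=0 src: V=2.1429
k=1 load: inc=2.142857, refl=2.142857·0.904762=1.9388; V=0.000000+2.142857+1.938776=4.0816
k=2 src: inc=1.938776, refl=1.938776·-0.428571=-0.8309; V=2.142857+1.938776+-0.830904=3.2507
k=3 load: inc=-0.830904, refl=-0.830904·0.904762=-0.7518; V=4.081633+-0.830904+-0.751770=2.4990
k=4 src: inc=-0.751770, refl=-0.751770·-0.428571=0.3222; V=3.250729+-0.751770+0.322187=2.8211
k=5 load: inc=0.322187, refl=0.322187·0.904762=0.2915; V=2.498959+0.322187+0.291503=3.1126
k=6 src: inc=0.291503, refl=0.291503·-0.428571=-0.1249; V=2.821146+0.291503+-0.124930=2.9877
k=7 load: inc=-0.124930, refl=-0.124930·0.904762=-0.1130; V=3.112649+-0.124930+-0.113032=2.8747
k=8 src: inc=-0.113032, refl=-0.113032·-0.428571=0.0484; V=2.987719+-0.113032+0.048442=2.9231
k=9 load: inc=0.048442, refl=0.048442·0.904762=0.0438; V=2.874687+0.048442+0.043829=2.9670
k=10 src: inc=0.043829, refl=0.043829·-0.428571=-0.0188; V=2.923129+0.043829+-0.018784=2.9482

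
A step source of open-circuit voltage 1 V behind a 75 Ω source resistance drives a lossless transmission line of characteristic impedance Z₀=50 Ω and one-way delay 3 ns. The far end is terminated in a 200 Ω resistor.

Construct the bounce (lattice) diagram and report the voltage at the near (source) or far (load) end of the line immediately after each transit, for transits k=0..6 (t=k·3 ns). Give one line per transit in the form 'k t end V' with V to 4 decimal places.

0 0 source 0.4000
1 3 load 0.6400
2 6 source 0.6880
3 9 load 0.7168
4 12 source 0.7226
5 15 load 0.7260
6 18 source 0.7267

Γ_L=0.600000, Γ_S=0.200000; launch V₁=1·50/125=0.400000
k=0 src: V=0.4000
k=1 load: inc=0.400000, refl=0.400000·0.600000=0.2400; V=0.000000+0.400000+0.240000=0.6400
k=2 src: inc=0.240000, refl=0.240000·0.200000=0.0480; V=0.400000+0.240000+0.048000=0.6880
k=3 load: inc=0.048000, refl=0.048000·0.600000=0.0288; V=0.640000+0.048000+0.028800=0.7168
k=4 src: inc=0.028800, refl=0.028800·0.200000=0.0058; V=0.688000+0.028800+0.005760=0.7226
k=5 load: inc=0.005760, refl=0.005760·0.600000=0.0035; V=0.716800+0.005760+0.003456=0.7260
k=6 src: inc=0.003456, refl=0.003456·0.200000=0.0007; V=0.722560+0.003456+0.000691=0.7267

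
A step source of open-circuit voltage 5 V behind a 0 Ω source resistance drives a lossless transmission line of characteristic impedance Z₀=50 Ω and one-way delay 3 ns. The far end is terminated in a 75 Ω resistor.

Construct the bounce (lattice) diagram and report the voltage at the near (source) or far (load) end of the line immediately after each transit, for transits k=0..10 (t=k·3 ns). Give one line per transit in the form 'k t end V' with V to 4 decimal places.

0 0 source 5.0000
1 3 load 6.0000
2 6 source 5.0000
3 9 load 4.8000
4 12 source 5.0000
5 15 load 5.0400
6 18 source 5.0000
7 21 load 4.9920
8 24 source 5.0000
9 27 load 5.0016
10 30 source 5.0000

Γ_L=0.200000, Γ_S=-1.000000; launch V₁=5·50/50=5.000000
k=0 src: V=5.0000
k=1 load: inc=5.000000, refl=5.000000·0.200000=1.0000; V=0.000000+5.000000+1.000000=6.0000
k=2 src: inc=1.000000, refl=1.000000·-1.000000=-1.0000; V=5.000000+1.000000+-1.000000=5.0000
k=3 load: inc=-1.000000, refl=-1.000000·0.200000=-0.2000; V=6.000000+-1.000000+-0.200000=4.8000
k=4 src: inc=-0.200000, refl=-0.200000·-1.000000=0.2000; V=5.000000+-0.200000+0.200000=5.0000
k=5 load: inc=0.200000, refl=0.200000·0.200000=0.0400; V=4.800000+0.200000+0.040000=5.0400
k=6 src: inc=0.040000, refl=0.040000·-1.000000=-0.0400; V=5.000000+0.040000+-0.040000=5.0000
k=7 load: inc=-0.040000, refl=-0.040000·0.200000=-0.0080; V=5.040000+-0.040000+-0.008000=4.9920
k=8 src: inc=-0.008000, refl=-0.008000·-1.000000=0.0080; V=5.000000+-0.008000+0.008000=5.0000
k=9 load: inc=0.008000, refl=0.008000·0.200000=0.0016; V=4.992000+0.008000+0.001600=5.0016
k=10 src: inc=0.001600, refl=0.001600·-1.000000=-0.0016; V=5.000000+0.001600+-0.001600=5.0000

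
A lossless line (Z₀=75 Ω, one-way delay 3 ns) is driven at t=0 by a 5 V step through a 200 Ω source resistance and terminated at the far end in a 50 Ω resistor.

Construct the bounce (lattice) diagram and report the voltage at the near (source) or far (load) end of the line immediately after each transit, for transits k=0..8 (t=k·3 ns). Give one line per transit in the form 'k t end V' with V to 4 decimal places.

Γ_L=-0.200000, Γ_S=0.454545; launch V₁=5·75/275=1.363636
k=0 src: V=1.3636
k=1 load: inc=1.363636, refl=1.363636·-0.200000=-0.2727; V=0.000000+1.363636+-0.272727=1.0909
k=2 src: inc=-0.272727, refl=-0.272727·0.454545=-0.1240; V=1.363636+-0.272727+-0.123967=0.9669
k=3 load: inc=-0.123967, refl=-0.123967·-0.200000=0.0248; V=1.090909+-0.123967+0.024793=0.9917
k=4 src: inc=0.024793, refl=0.024793·0.454545=0.0113; V=0.966942+0.024793+0.011270=1.0030
k=5 load: inc=0.011270, refl=0.011270·-0.200000=-0.0023; V=0.991736+0.011270+-0.002254=1.0008
k=6 src: inc=-0.002254, refl=-0.002254·0.454545=-0.0010; V=1.003005+-0.002254+-0.001025=0.9997
k=7 load: inc=-0.001025, refl=-0.001025·-0.200000=0.0002; V=1.000751+-0.001025+0.000205=0.9999
k=8 src: inc=0.000205, refl=0.000205·0.454545=0.0001; V=0.999727+0.000205+0.000093=1.0000

0 0 source 1.3636
1 3 load 1.0909
2 6 source 0.9669
3 9 load 0.9917
4 12 source 1.0030
5 15 load 1.0008
6 18 source 0.9997
7 21 load 0.9999
8 24 source 1.0000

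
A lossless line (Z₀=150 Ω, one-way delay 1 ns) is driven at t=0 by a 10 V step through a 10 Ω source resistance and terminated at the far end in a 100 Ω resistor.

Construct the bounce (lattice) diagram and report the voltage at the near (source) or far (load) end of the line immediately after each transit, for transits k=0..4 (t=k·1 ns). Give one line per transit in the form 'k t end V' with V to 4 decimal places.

Γ_L=-0.200000, Γ_S=-0.875000; launch V₁=10·150/160=9.375000
k=0 src: V=9.3750
k=1 load: inc=9.375000, refl=9.375000·-0.200000=-1.8750; V=0.000000+9.375000+-1.875000=7.5000
k=2 src: inc=-1.875000, refl=-1.875000·-0.875000=1.6406; V=9.375000+-1.875000+1.640625=9.1406
k=3 load: inc=1.640625, refl=1.640625·-0.200000=-0.3281; V=7.500000+1.640625+-0.328125=8.8125
k=4 src: inc=-0.328125, refl=-0.328125·-0.875000=0.2871; V=9.140625+-0.328125+0.287109=9.0996

0 0 source 9.3750
1 1 load 7.5000
2 2 source 9.1406
3 3 load 8.8125
4 4 source 9.0996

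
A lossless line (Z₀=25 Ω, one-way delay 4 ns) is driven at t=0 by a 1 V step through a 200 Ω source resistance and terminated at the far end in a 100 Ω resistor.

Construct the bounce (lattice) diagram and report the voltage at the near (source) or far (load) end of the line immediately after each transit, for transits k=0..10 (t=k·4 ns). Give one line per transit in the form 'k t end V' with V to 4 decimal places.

0 0 source 0.1111
1 4 load 0.1778
2 8 source 0.2296
3 12 load 0.2607
4 16 source 0.2849
5 20 load 0.2995
6 24 source 0.3107
7 28 load 0.3175
8 32 source 0.3228
9 36 load 0.3260
10 40 source 0.3284

Γ_L=0.600000, Γ_S=0.777778; launch V₁=1·25/225=0.111111
k=0 src: V=0.1111
k=1 load: inc=0.111111, refl=0.111111·0.600000=0.0667; V=0.000000+0.111111+0.066667=0.1778
k=2 src: inc=0.066667, refl=0.066667·0.777778=0.0519; V=0.111111+0.066667+0.051852=0.2296
k=3 load: inc=0.051852, refl=0.051852·0.600000=0.0311; V=0.177778+0.051852+0.031111=0.2607
k=4 src: inc=0.031111, refl=0.031111·0.777778=0.0242; V=0.229630+0.031111+0.024198=0.2849
k=5 load: inc=0.024198, refl=0.024198·0.600000=0.0145; V=0.260741+0.024198+0.014519=0.2995
k=6 src: inc=0.014519, refl=0.014519·0.777778=0.0113; V=0.284938+0.014519+0.011292=0.3107
k=7 load: inc=0.011292, refl=0.011292·0.600000=0.0068; V=0.299457+0.011292+0.006775=0.3175
k=8 src: inc=0.006775, refl=0.006775·0.777778=0.0053; V=0.310749+0.006775+0.005270=0.3228
k=9 load: inc=0.005270, refl=0.005270·0.600000=0.0032; V=0.317524+0.005270+0.003162=0.3260
k=10 src: inc=0.003162, refl=0.003162·0.777778=0.0025; V=0.322794+0.003162+0.002459=0.3284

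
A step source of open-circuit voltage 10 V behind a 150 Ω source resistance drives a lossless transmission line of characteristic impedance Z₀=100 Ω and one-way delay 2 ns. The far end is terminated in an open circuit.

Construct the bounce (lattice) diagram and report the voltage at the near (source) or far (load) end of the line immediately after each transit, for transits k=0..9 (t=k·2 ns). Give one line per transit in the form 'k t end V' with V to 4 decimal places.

Γ_L=1.000000, Γ_S=0.200000; launch V₁=10·100/250=4.000000
k=0 src: V=4.0000
k=1 load: inc=4.000000, refl=4.000000·1.000000=4.0000; V=0.000000+4.000000+4.000000=8.0000
k=2 src: inc=4.000000, refl=4.000000·0.200000=0.8000; V=4.000000+4.000000+0.800000=8.8000
k=3 load: inc=0.800000, refl=0.800000·1.000000=0.8000; V=8.000000+0.800000+0.800000=9.6000
k=4 src: inc=0.800000, refl=0.800000·0.200000=0.1600; V=8.800000+0.800000+0.160000=9.7600
k=5 load: inc=0.160000, refl=0.160000·1.000000=0.1600; V=9.600000+0.160000+0.160000=9.9200
k=6 src: inc=0.160000, refl=0.160000·0.200000=0.0320; V=9.760000+0.160000+0.032000=9.9520
k=7 load: inc=0.032000, refl=0.032000·1.000000=0.0320; V=9.920000+0.032000+0.032000=9.9840
k=8 src: inc=0.032000, refl=0.032000·0.200000=0.0064; V=9.952000+0.032000+0.006400=9.9904
k=9 load: inc=0.006400, refl=0.006400·1.000000=0.0064; V=9.984000+0.006400+0.006400=9.9968

0 0 source 4.0000
1 2 load 8.0000
2 4 source 8.8000
3 6 load 9.6000
4 8 source 9.7600
5 10 load 9.9200
6 12 source 9.9520
7 14 load 9.9840
8 16 source 9.9904
9 18 load 9.9968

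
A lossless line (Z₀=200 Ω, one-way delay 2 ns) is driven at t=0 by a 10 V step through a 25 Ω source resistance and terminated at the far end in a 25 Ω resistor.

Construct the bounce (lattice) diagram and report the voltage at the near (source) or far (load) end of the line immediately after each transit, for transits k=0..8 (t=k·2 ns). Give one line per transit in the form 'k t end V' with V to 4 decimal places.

0 0 source 8.8889
1 2 load 1.9753
2 4 source 7.3525
3 6 load 3.1702
4 8 source 6.4231
5 10 load 3.8931
6 12 source 5.8609
7 14 load 4.3304
8 16 source 5.5208

Γ_L=-0.777778, Γ_S=-0.777778; launch V₁=10·200/225=8.888889
k=0 src: V=8.8889
k=1 load: inc=8.888889, refl=8.888889·-0.777778=-6.9136; V=0.000000+8.888889+-6.913580=1.9753
k=2 src: inc=-6.913580, refl=-6.913580·-0.777778=5.3772; V=8.888889+-6.913580+5.377229=7.3525
k=3 load: inc=5.377229, refl=5.377229·-0.777778=-4.1823; V=1.975309+5.377229+-4.182289=3.1702
k=4 src: inc=-4.182289, refl=-4.182289·-0.777778=3.2529; V=7.352538+-4.182289+3.252892=6.4231
k=5 load: inc=3.252892, refl=3.252892·-0.777778=-2.5300; V=3.170248+3.252892+-2.530027=3.8931
k=6 src: inc=-2.530027, refl=-2.530027·-0.777778=1.9678; V=6.423140+-2.530027+1.967799=5.8609
k=7 load: inc=1.967799, refl=1.967799·-0.777778=-1.5305; V=3.893113+1.967799+-1.530510=4.3304
k=8 src: inc=-1.530510, refl=-1.530510·-0.777778=1.1904; V=5.860912+-1.530510+1.190397=5.5208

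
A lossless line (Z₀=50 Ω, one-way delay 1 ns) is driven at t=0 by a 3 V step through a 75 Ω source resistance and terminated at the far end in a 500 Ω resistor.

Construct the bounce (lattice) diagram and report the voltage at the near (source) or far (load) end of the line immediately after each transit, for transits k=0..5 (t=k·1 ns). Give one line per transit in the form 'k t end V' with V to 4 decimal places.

Γ_L=0.818182, Γ_S=0.200000; launch V₁=3·50/125=1.200000
k=0 src: V=1.2000
k=1 load: inc=1.200000, refl=1.200000·0.818182=0.9818; V=0.000000+1.200000+0.981818=2.1818
k=2 src: inc=0.981818, refl=0.981818·0.200000=0.1964; V=1.200000+0.981818+0.196364=2.3782
k=3 load: inc=0.196364, refl=0.196364·0.818182=0.1607; V=2.181818+0.196364+0.160661=2.5388
k=4 src: inc=0.160661, refl=0.160661·0.200000=0.0321; V=2.378182+0.160661+0.032132=2.5710
k=5 load: inc=0.032132, refl=0.032132·0.818182=0.0263; V=2.538843+0.032132+0.026290=2.5973

0 0 source 1.2000
1 1 load 2.1818
2 2 source 2.3782
3 3 load 2.5388
4 4 source 2.5710
5 5 load 2.5973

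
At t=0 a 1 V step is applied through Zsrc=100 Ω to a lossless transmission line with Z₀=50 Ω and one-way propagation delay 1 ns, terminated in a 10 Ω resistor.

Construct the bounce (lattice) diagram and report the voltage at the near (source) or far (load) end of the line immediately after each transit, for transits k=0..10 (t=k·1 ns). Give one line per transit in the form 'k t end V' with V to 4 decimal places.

Γ_L=-0.666667, Γ_S=0.333333; launch V₁=1·50/150=0.333333
k=0 src: V=0.3333
k=1 load: inc=0.333333, refl=0.333333·-0.666667=-0.2222; V=0.000000+0.333333+-0.222222=0.1111
k=2 src: inc=-0.222222, refl=-0.222222·0.333333=-0.0741; V=0.333333+-0.222222+-0.074074=0.0370
k=3 load: inc=-0.074074, refl=-0.074074·-0.666667=0.0494; V=0.111111+-0.074074+0.049383=0.0864
k=4 src: inc=0.049383, refl=0.049383·0.333333=0.0165; V=0.037037+0.049383+0.016461=0.1029
k=5 load: inc=0.016461, refl=0.016461·-0.666667=-0.0110; V=0.086420+0.016461+-0.010974=0.0919
k=6 src: inc=-0.010974, refl=-0.010974·0.333333=-0.0037; V=0.102881+-0.010974+-0.003658=0.0882
k=7 load: inc=-0.003658, refl=-0.003658·-0.666667=0.0024; V=0.091907+-0.003658+0.002439=0.0907
k=8 src: inc=0.002439, refl=0.002439·0.333333=0.0008; V=0.088249+0.002439+0.000813=0.0915
k=9 load: inc=0.000813, refl=0.000813·-0.666667=-0.0005; V=0.090687+0.000813+-0.000542=0.0910
k=10 src: inc=-0.000542, refl=-0.000542·0.333333=-0.0002; V=0.091500+-0.000542+-0.000181=0.0908

0 0 source 0.3333
1 1 load 0.1111
2 2 source 0.0370
3 3 load 0.0864
4 4 source 0.1029
5 5 load 0.0919
6 6 source 0.0882
7 7 load 0.0907
8 8 source 0.0915
9 9 load 0.0910
10 10 source 0.0908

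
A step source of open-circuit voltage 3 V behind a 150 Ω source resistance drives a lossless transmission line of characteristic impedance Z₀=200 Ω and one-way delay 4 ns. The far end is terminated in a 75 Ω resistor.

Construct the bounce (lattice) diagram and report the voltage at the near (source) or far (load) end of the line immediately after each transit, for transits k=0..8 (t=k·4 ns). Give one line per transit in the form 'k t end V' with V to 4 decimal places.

0 0 source 1.7143
1 4 load 0.9351
2 8 source 1.0464
3 12 load 0.9958
4 16 source 1.0030
5 20 load 0.9997
6 24 source 1.0002
7 28 load 1.0000
8 32 source 1.0000

Γ_L=-0.454545, Γ_S=-0.142857; launch V₁=3·200/350=1.714286
k=0 src: V=1.7143
k=1 load: inc=1.714286, refl=1.714286·-0.454545=-0.7792; V=0.000000+1.714286+-0.779221=0.9351
k=2 src: inc=-0.779221, refl=-0.779221·-0.142857=0.1113; V=1.714286+-0.779221+0.111317=1.0464
k=3 load: inc=0.111317, refl=0.111317·-0.454545=-0.0506; V=0.935065+0.111317+-0.050599=0.9958
k=4 src: inc=-0.050599, refl=-0.050599·-0.142857=0.0072; V=1.046382+-0.050599+0.007228=1.0030
k=5 load: inc=0.007228, refl=0.007228·-0.454545=-0.0033; V=0.995783+0.007228+-0.003286=0.9997
k=6 src: inc=-0.003286, refl=-0.003286·-0.142857=0.0005; V=1.003012+-0.003286+0.000469=1.0002
k=7 load: inc=0.000469, refl=0.000469·-0.454545=-0.0002; V=0.999726+0.000469+-0.000213=1.0000
k=8 src: inc=-0.000213, refl=-0.000213·-0.142857=0.0000; V=1.000196+-0.000213+0.000030=1.0000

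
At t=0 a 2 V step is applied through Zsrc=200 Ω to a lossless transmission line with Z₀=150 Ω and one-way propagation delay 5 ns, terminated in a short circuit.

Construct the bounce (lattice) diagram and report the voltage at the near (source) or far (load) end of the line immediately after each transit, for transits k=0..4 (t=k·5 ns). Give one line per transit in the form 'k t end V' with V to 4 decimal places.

0 0 source 0.8571
1 5 load 0.0000
2 10 source -0.1224
3 15 load 0.0000
4 20 source 0.0175

Γ_L=-1.000000, Γ_S=0.142857; launch V₁=2·150/350=0.857143
k=0 src: V=0.8571
k=1 load: inc=0.857143, refl=0.857143·-1.000000=-0.8571; V=0.000000+0.857143+-0.857143=0.0000
k=2 src: inc=-0.857143, refl=-0.857143·0.142857=-0.1224; V=0.857143+-0.857143+-0.122449=-0.1224
k=3 load: inc=-0.122449, refl=-0.122449·-1.000000=0.1224; V=0.000000+-0.122449+0.122449=0.0000
k=4 src: inc=0.122449, refl=0.122449·0.142857=0.0175; V=-0.122449+0.122449+0.017493=0.0175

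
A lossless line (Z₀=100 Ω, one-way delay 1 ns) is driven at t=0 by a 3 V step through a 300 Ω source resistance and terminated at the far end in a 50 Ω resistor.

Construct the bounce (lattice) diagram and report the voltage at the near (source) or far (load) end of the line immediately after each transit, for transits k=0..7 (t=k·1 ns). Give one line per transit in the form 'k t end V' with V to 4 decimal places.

0 0 source 0.7500
1 1 load 0.5000
2 2 source 0.3750
3 3 load 0.4167
4 4 source 0.4375
5 5 load 0.4306
6 6 source 0.4271
7 7 load 0.4282

Γ_L=-0.333333, Γ_S=0.500000; launch V₁=3·100/400=0.750000
k=0 src: V=0.7500
k=1 load: inc=0.750000, refl=0.750000·-0.333333=-0.2500; V=0.000000+0.750000+-0.250000=0.5000
k=2 src: inc=-0.250000, refl=-0.250000·0.500000=-0.1250; V=0.750000+-0.250000+-0.125000=0.3750
k=3 load: inc=-0.125000, refl=-0.125000·-0.333333=0.0417; V=0.500000+-0.125000+0.041667=0.4167
k=4 src: inc=0.041667, refl=0.041667·0.500000=0.0208; V=0.375000+0.041667+0.020833=0.4375
k=5 load: inc=0.020833, refl=0.020833·-0.333333=-0.0069; V=0.416667+0.020833+-0.006944=0.4306
k=6 src: inc=-0.006944, refl=-0.006944·0.500000=-0.0035; V=0.437500+-0.006944+-0.003472=0.4271
k=7 load: inc=-0.003472, refl=-0.003472·-0.333333=0.0012; V=0.430556+-0.003472+0.001157=0.4282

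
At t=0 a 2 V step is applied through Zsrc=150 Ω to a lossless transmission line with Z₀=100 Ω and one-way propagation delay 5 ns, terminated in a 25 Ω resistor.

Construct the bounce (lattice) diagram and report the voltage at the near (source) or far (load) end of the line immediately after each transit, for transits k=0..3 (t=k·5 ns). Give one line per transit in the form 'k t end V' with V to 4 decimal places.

0 0 source 0.8000
1 5 load 0.3200
2 10 source 0.2240
3 15 load 0.2816

Γ_L=-0.600000, Γ_S=0.200000; launch V₁=2·100/250=0.800000
k=0 src: V=0.8000
k=1 load: inc=0.800000, refl=0.800000·-0.600000=-0.4800; V=0.000000+0.800000+-0.480000=0.3200
k=2 src: inc=-0.480000, refl=-0.480000·0.200000=-0.0960; V=0.800000+-0.480000+-0.096000=0.2240
k=3 load: inc=-0.096000, refl=-0.096000·-0.600000=0.0576; V=0.320000+-0.096000+0.057600=0.2816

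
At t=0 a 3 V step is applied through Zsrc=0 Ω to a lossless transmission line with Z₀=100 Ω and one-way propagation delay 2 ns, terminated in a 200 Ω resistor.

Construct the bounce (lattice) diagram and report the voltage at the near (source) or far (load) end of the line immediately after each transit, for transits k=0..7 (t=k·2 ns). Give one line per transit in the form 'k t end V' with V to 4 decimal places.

0 0 source 3.0000
1 2 load 4.0000
2 4 source 3.0000
3 6 load 2.6667
4 8 source 3.0000
5 10 load 3.1111
6 12 source 3.0000
7 14 load 2.9630

Γ_L=0.333333, Γ_S=-1.000000; launch V₁=3·100/100=3.000000
k=0 src: V=3.0000
k=1 load: inc=3.000000, refl=3.000000·0.333333=1.0000; V=0.000000+3.000000+1.000000=4.0000
k=2 src: inc=1.000000, refl=1.000000·-1.000000=-1.0000; V=3.000000+1.000000+-1.000000=3.0000
k=3 load: inc=-1.000000, refl=-1.000000·0.333333=-0.3333; V=4.000000+-1.000000+-0.333333=2.6667
k=4 src: inc=-0.333333, refl=-0.333333·-1.000000=0.3333; V=3.000000+-0.333333+0.333333=3.0000
k=5 load: inc=0.333333, refl=0.333333·0.333333=0.1111; V=2.666667+0.333333+0.111111=3.1111
k=6 src: inc=0.111111, refl=0.111111·-1.000000=-0.1111; V=3.000000+0.111111+-0.111111=3.0000
k=7 load: inc=-0.111111, refl=-0.111111·0.333333=-0.0370; V=3.111111+-0.111111+-0.037037=2.9630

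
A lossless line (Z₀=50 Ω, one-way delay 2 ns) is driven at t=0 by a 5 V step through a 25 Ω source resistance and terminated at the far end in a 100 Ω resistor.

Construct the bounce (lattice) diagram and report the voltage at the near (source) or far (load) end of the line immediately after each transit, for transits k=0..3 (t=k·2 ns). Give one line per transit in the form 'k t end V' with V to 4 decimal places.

0 0 source 3.3333
1 2 load 4.4444
2 4 source 4.0741
3 6 load 3.9506

Γ_L=0.333333, Γ_S=-0.333333; launch V₁=5·50/75=3.333333
k=0 src: V=3.3333
k=1 load: inc=3.333333, refl=3.333333·0.333333=1.1111; V=0.000000+3.333333+1.111111=4.4444
k=2 src: inc=1.111111, refl=1.111111·-0.333333=-0.3704; V=3.333333+1.111111+-0.370370=4.0741
k=3 load: inc=-0.370370, refl=-0.370370·0.333333=-0.1235; V=4.444444+-0.370370+-0.123457=3.9506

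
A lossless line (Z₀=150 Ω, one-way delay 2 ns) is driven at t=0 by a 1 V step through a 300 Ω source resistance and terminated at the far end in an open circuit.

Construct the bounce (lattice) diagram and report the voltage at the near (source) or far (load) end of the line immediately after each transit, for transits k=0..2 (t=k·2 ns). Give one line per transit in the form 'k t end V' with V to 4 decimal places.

Γ_L=1.000000, Γ_S=0.333333; launch V₁=1·150/450=0.333333
k=0 src: V=0.3333
k=1 load: inc=0.333333, refl=0.333333·1.000000=0.3333; V=0.000000+0.333333+0.333333=0.6667
k=2 src: inc=0.333333, refl=0.333333·0.333333=0.1111; V=0.333333+0.333333+0.111111=0.7778

0 0 source 0.3333
1 2 load 0.6667
2 4 source 0.7778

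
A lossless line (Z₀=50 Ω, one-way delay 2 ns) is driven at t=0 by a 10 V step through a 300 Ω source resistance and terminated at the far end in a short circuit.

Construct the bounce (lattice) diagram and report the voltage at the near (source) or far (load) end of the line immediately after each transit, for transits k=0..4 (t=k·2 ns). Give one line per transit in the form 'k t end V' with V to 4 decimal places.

0 0 source 1.4286
1 2 load 0.0000
2 4 source -1.0204
3 6 load 0.0000
4 8 source 0.7289

Γ_L=-1.000000, Γ_S=0.714286; launch V₁=10·50/350=1.428571
k=0 src: V=1.4286
k=1 load: inc=1.428571, refl=1.428571·-1.000000=-1.4286; V=0.000000+1.428571+-1.428571=0.0000
k=2 src: inc=-1.428571, refl=-1.428571·0.714286=-1.0204; V=1.428571+-1.428571+-1.020408=-1.0204
k=3 load: inc=-1.020408, refl=-1.020408·-1.000000=1.0204; V=0.000000+-1.020408+1.020408=0.0000
k=4 src: inc=1.020408, refl=1.020408·0.714286=0.7289; V=-1.020408+1.020408+0.728863=0.7289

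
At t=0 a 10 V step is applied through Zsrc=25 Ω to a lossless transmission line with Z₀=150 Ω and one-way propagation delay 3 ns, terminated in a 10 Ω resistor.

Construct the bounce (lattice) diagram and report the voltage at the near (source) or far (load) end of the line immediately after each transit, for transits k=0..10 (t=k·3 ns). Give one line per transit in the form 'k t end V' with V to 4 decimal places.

0 0 source 8.5714
1 3 load 1.0714
2 6 source 6.4286
3 9 load 1.7411
4 12 source 5.0893
5 15 load 2.1596
6 18 source 4.2522
7 21 load 2.4212
8 24 source 3.7291
9 27 load 2.5847
10 30 source 3.4021

Γ_L=-0.875000, Γ_S=-0.714286; launch V₁=10·150/175=8.571429
k=0 src: V=8.5714
k=1 load: inc=8.571429, refl=8.571429·-0.875000=-7.5000; V=0.000000+8.571429+-7.500000=1.0714
k=2 src: inc=-7.500000, refl=-7.500000·-0.714286=5.3571; V=8.571429+-7.500000+5.357143=6.4286
k=3 load: inc=5.357143, refl=5.357143·-0.875000=-4.6875; V=1.071429+5.357143+-4.687500=1.7411
k=4 src: inc=-4.687500, refl=-4.687500·-0.714286=3.3482; V=6.428571+-4.687500+3.348214=5.0893
k=5 load: inc=3.348214, refl=3.348214·-0.875000=-2.9297; V=1.741071+3.348214+-2.929688=2.1596
k=6 src: inc=-2.929688, refl=-2.929688·-0.714286=2.0926; V=5.089286+-2.929688+2.092634=4.2522
k=7 load: inc=2.092634, refl=2.092634·-0.875000=-1.8311; V=2.159598+2.092634+-1.831055=2.4212
k=8 src: inc=-1.831055, refl=-1.831055·-0.714286=1.3079; V=4.252232+-1.831055+1.307896=3.7291
k=9 load: inc=1.307896, refl=1.307896·-0.875000=-1.1444; V=2.421177+1.307896+-1.144409=2.5847
k=10 src: inc=-1.144409, refl=-1.144409·-0.714286=0.8174; V=3.729074+-1.144409+0.817435=3.4021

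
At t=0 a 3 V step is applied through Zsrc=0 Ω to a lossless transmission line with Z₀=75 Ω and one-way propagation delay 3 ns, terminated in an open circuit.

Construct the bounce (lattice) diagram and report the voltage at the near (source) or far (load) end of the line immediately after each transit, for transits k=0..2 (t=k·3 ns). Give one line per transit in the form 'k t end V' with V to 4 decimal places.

Γ_L=1.000000, Γ_S=-1.000000; launch V₁=3·75/75=3.000000
k=0 src: V=3.0000
k=1 load: inc=3.000000, refl=3.000000·1.000000=3.0000; V=0.000000+3.000000+3.000000=6.0000
k=2 src: inc=3.000000, refl=3.000000·-1.000000=-3.0000; V=3.000000+3.000000+-3.000000=3.0000

0 0 source 3.0000
1 3 load 6.0000
2 6 source 3.0000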